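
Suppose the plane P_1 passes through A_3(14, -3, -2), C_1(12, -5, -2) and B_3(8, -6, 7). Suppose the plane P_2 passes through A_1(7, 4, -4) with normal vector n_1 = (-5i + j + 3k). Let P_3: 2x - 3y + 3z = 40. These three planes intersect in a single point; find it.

(5, -12, -2)

A_3C_1 = (-2, -2, 0), A_3B_3 = (-6, -3, 9); a normal to P_1 is A_3C_1 × A_3B_3 = (-18, 18, -6).
Using A_3: P_1 has equation -18x + 18y - 6z = -294.
P_2: n_1·r = n_1·A_1 gives -5x + y + 3z = -43.
Solving the 3×3 linear system -18x + 18y - 6z = -294, -5x + y + 3z = -43, 2x - 3y + 3z = 40 (e.g. by elimination or Cramer's rule, determinant = 84) gives (5, -12, -2).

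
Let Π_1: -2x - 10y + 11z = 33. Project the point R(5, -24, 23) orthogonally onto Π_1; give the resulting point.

Foot = R − λn with λ = (n·R − d)/|n|² = (483 − 33)/225 = 2.
Foot = (5, -24, 23) − 2·(-2, -10, 11) = (9, -4, 1).

(9, -4, 1)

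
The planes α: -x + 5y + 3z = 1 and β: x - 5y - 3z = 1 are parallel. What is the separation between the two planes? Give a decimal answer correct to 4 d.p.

0.3381

Rescale β by 1/(-1): -x + 5y + 3z = -1. Then distance = |1 − (-1)| / √35 ≈ 0.3381.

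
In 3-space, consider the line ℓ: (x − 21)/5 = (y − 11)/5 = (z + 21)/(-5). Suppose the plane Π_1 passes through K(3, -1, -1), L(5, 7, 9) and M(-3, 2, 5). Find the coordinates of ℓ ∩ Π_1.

(6, -4, -6)

ℓ has direction (5, 5, -5) through (21, 11, -21).
KL = (2, 8, 10), KM = (-6, 3, 6); a normal to Π_1 is KL × KM = (18, -72, 54).
Using K: Π_1 has equation 18x - 72y + 54z = 72.
Substitute r = (21, 11, -21) + t(5, 5, -5) into the plane: -1548 + (-540)t = 72, so t = -3.
Intersection: (21, 11, -21) + (-3)·(5, 5, -5) = (6, -4, -6).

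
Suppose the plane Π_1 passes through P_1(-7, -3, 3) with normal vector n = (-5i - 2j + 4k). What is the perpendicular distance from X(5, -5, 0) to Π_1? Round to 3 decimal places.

Π_1: n·r = n·P_1 gives -5x - 2y + 4z = 53.
n·X − d = (-5)·(5) + (-2)·(-5) + (4)·(0) − 53 = -68; |n| = √45.
Distance = |-68| / √45 = 68/√45 ≈ 10.137.

10.137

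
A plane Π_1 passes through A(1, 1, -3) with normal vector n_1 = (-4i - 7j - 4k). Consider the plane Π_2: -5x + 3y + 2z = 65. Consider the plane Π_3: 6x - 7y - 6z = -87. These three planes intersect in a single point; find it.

Π_1: n_1·r = n_1·A gives -4x - 7y - 4z = 1.
Solving the 3×3 linear system -4x - 7y - 4z = 1, -5x + 3y + 2z = 65, 6x - 7y - 6z = -87 (e.g. by elimination or Cramer's rule, determinant = 74) gives (-10, 9, -6).

(-10, 9, -6)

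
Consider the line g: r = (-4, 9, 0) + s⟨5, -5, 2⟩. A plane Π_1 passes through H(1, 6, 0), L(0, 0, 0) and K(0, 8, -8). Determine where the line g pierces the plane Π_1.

HL = (-1, -6, 0), HK = (-1, 2, -8); a normal to Π_1 is HL × HK = (48, -8, -8).
Using H: Π_1 has equation 48x - 8y - 8z = 0.
Substitute r = (-4, 9, 0) + t(5, -5, 2) into the plane: -264 + 264t = 0, so t = 1.
Intersection: (-4, 9, 0) + 1·(5, -5, 2) = (1, 4, 2).

(1, 4, 2)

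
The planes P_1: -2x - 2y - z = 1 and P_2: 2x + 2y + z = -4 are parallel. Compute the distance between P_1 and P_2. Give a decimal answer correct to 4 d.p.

1.0000

Rescale P_2 by 1/(-1): -2x - 2y - z = 4. Then distance = |1 − 4| / √9 ≈ 1.0000.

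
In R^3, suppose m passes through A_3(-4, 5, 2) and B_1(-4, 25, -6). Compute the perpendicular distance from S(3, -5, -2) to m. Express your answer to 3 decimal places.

A direction vector for m is B_1 − A_3 = (0, 20, -8).
Taking (-4, 5, 2) on m with direction v = (0, 20, -8): w = S − (-4, 5, 2) = (7, -10, -4), and w × v = (160, 56, 140).
Distance = |w × v| / |v| = √48336 / √464 ≈ 10.206.

10.206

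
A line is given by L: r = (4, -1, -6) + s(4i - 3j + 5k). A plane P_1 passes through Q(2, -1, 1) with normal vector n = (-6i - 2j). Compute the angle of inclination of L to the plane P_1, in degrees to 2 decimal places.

23.73

P_1: n·r = n·Q gives -6x - 2y = -10.
sin θ = |n·v| / (|n||v|) = |-18| / (√40 · √50) = 0.40249.
θ ≈ 23.73°.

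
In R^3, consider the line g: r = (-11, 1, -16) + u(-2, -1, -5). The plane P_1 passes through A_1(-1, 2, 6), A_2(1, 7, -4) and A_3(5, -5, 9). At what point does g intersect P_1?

(-3, 5, 4)

A_1A_2 = (2, 5, -10), A_1A_3 = (6, -7, 3); a normal to P_1 is A_1A_2 × A_1A_3 = (-55, -66, -44).
Using A_1: P_1 has equation -55x - 66y - 44z = -341.
Substitute r = (-11, 1, -16) + t(-2, -1, -5) into the plane: 1243 + 396t = -341, so t = -4.
Intersection: (-11, 1, -16) + (-4)·(-2, -1, -5) = (-3, 5, 4).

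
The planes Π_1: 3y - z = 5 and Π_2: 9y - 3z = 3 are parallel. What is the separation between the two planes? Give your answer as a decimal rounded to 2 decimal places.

1.26

Rescale Π_2 by 1/3: 3y - z = 1. Then distance = |5 − 1| / √10 ≈ 1.26.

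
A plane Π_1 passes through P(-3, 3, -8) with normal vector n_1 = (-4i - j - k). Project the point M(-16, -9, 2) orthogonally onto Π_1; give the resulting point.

Π_1: n_1·r = n_1·P gives -4x - y - z = 17.
Foot = M − λn with λ = (n·M − d)/|n|² = (71 − 17)/18 = 3.
Foot = (-16, -9, 2) − 3·(-4, -1, -1) = (-4, -6, 5).

(-4, -6, 5)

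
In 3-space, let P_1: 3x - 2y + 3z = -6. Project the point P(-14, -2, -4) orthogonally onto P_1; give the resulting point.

Foot = P − λn with λ = (n·P − d)/|n|² = (-50 − (-6))/22 = -2.
Foot = (-14, -2, -4) − (-2)·(3, -2, 3) = (-8, -6, 2).

(-8, -6, 2)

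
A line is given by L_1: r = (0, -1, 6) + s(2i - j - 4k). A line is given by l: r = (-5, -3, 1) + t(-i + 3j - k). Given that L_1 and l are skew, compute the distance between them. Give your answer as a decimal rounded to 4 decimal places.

Common perpendicular direction n = (2, -1, -4) × (-1, 3, -1) = (13, 6, 5).
With w = (-5, -3, 1) − (0, -1, 6) = (-5, -2, -5), w · n = -102.
Distance = |w · n| / |n| = |-102| / √230 ≈ 6.7257.

6.7257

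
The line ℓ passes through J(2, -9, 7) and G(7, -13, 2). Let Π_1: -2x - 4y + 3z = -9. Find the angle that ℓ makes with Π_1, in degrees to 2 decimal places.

11.87

A direction vector for ℓ is G − J = (5, -4, -5).
sin θ = |n·v| / (|n||v|) = |-9| / (√29 · √66) = 0.20572.
θ ≈ 11.87°.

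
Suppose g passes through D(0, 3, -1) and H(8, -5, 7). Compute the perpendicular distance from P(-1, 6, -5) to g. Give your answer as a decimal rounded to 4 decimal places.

2.1602

A direction vector for g is H − D = (8, -8, 8).
Taking (0, 3, -1) on g with direction v = (8, -8, 8): w = P − (0, 3, -1) = (-1, 3, -4), and w × v = (-8, -24, -16).
Distance = |w × v| / |v| = √896 / √192 ≈ 2.1602.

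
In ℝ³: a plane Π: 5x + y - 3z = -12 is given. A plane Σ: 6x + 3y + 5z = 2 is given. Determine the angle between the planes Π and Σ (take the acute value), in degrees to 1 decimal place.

68.7

cos θ = |n₁·n₂| / (|n₁||n₂|) = |18| / (√35 · √70).
θ = arccos(0.36365) ≈ 68.7°.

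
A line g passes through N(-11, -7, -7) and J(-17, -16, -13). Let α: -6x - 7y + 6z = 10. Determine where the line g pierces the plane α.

A direction vector for g is J − N = (-6, -9, -6).
Substitute r = (-11, -7, -7) + t(-6, -9, -6) into the plane: 73 + 63t = 10, so t = -1.
Intersection: (-11, -7, -7) + (-1)·(-6, -9, -6) = (-5, 2, -1).

(-5, 2, -1)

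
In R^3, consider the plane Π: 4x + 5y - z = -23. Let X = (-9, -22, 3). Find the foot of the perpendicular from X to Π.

Foot = X − λn with λ = (n·X − d)/|n|² = (-149 − (-23))/42 = -3.
Foot = (-9, -22, 3) − (-3)·(4, 5, -1) = (3, -7, 0).

(3, -7, 0)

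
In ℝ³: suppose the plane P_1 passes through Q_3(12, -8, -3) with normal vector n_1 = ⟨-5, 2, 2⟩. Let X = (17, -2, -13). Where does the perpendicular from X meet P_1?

(12, 0, -11)

P_1: n_1·r = n_1·Q_3 gives -5x + 2y + 2z = -82.
Foot = X − λn with λ = (n·X − d)/|n|² = (-115 − (-82))/33 = -1.
Foot = (17, -2, -13) − (-1)·(-5, 2, 2) = (12, 0, -11).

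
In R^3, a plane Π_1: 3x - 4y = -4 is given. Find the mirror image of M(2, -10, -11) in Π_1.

(-10, 6, -11)

λ = (n·M − d)/|n|² = (46 − (-4))/25 = 2.
Reflection = M − 2λn = (2, -10, -11) − 4·(3, -4, 0) = (-10, 6, -11).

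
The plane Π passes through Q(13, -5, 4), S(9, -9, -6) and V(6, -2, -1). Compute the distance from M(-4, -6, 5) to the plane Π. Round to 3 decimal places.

11.571

QS = (-4, -4, -10), QV = (-7, 3, -5); a normal to Π is QS × QV = (50, 50, -40).
Using Q: Π has equation 50x + 50y - 40z = 240.
n·M − d = (50)·(-4) + (50)·(-6) + (-40)·(5) − 240 = -940; |n| = √6600.
Distance = |-940| / √6600 = 940/√6600 ≈ 11.571.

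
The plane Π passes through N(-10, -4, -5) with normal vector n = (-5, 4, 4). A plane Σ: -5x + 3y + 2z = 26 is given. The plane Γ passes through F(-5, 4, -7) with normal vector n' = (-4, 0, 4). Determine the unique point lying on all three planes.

(-6, 4, -8)

Π: n·r = n·N gives -5x + 4y + 4z = 14.
Γ: n'·r = n'·F gives -4x + 4z = -8.
Solving the 3×3 linear system -5x + 4y + 4z = 14, -5x + 3y + 2z = 26, -4x + 4z = -8 (e.g. by elimination or Cramer's rule, determinant = 36) gives (-6, 4, -8).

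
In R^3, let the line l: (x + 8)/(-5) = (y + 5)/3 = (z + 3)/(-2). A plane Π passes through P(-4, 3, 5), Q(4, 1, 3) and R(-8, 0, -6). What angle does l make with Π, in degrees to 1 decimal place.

25.5

l has direction (-5, 3, -2) through (-8, -5, -3).
PQ = (8, -2, -2), PR = (-4, -3, -11); a normal to Π is PQ × PR = (16, 96, -32).
Using P: Π has equation 16x + 96y - 32z = 64.
sin θ = |n·v| / (|n||v|) = |272| / (√10496 · √38) = 0.43069.
θ ≈ 25.5°.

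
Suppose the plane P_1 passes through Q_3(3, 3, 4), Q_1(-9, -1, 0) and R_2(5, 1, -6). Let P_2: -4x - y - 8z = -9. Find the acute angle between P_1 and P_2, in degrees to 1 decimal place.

77.9

Q_3Q_1 = (-12, -4, -4), Q_3R_2 = (2, -2, -10); a normal to P_1 is Q_3Q_1 × Q_3R_2 = (32, -128, 32).
Using Q_3: P_1 has equation 32x - 128y + 32z = -160.
cos θ = |n₁·n₂| / (|n₁||n₂|) = |-256| / (√18432 · √81).
θ = arccos(0.20951) ≈ 77.9°.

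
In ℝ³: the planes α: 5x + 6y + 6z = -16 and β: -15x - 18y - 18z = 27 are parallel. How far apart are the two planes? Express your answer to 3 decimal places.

Rescale β by 1/(-3): 5x + 6y + 6z = -9. Then distance = |-16 − (-9)| / √97 ≈ 0.711.

0.711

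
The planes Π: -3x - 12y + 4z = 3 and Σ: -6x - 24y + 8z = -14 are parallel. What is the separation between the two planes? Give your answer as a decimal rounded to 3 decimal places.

0.769

Rescale Σ by 1/2: -3x - 12y + 4z = -7. Then distance = |3 − (-7)| / √169 ≈ 0.769.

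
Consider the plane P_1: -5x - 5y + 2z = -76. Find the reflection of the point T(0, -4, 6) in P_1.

(20, 16, -2)

λ = (n·T − d)/|n|² = (32 − (-76))/54 = 2.
Reflection = T − 2λn = (0, -4, 6) − 4·(-5, -5, 2) = (20, 16, -2).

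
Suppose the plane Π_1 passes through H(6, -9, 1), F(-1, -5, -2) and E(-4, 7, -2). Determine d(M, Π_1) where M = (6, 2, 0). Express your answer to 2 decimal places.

HF = (-7, 4, -3), HE = (-10, 16, -3); a normal to Π_1 is HF × HE = (36, 9, -72).
Using H: Π_1 has equation 36x + 9y - 72z = 63.
n·M − d = (36)·(6) + (9)·(2) + (-72)·(0) − 63 = 171; |n| = √6561.
Distance = |171| / √6561 = 171/√6561 ≈ 2.11.

2.11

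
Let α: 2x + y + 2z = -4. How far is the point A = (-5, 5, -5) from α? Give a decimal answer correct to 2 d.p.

3.67

n·A − d = (2)·(-5) + (1)·(5) + (2)·(-5) − (-4) = -11; |n| = √9.
Distance = |-11| / √9 = 11/√9 ≈ 3.67.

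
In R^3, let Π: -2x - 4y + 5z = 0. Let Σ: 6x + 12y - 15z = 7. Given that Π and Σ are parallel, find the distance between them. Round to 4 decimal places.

Rescale Σ by 1/(-3): -2x - 4y + 5z = -7/3. Then distance = |0 − (-7/3)| / √45 ≈ 0.3478.

0.3478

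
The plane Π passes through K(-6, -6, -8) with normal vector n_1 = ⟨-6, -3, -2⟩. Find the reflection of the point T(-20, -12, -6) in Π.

(4, 0, 2)

Π: n_1·r = n_1·K gives -6x - 3y - 2z = 70.
λ = (n·T − d)/|n|² = (168 − 70)/49 = 2.
Reflection = T − 2λn = (-20, -12, -6) − 4·(-6, -3, -2) = (4, 0, 2).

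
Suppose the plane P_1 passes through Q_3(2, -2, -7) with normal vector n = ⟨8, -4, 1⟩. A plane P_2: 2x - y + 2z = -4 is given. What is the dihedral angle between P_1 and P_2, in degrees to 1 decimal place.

P_1: n·r = n·Q_3 gives 8x - 4y + z = 17.
cos θ = |n₁·n₂| / (|n₁||n₂|) = |22| / (√81 · √9).
θ = arccos(0.81481) ≈ 35.4°.

35.4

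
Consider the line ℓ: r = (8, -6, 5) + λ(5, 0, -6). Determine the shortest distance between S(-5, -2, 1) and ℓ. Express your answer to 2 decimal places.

Taking (8, -6, 5) on ℓ with direction v = (5, 0, -6): w = S − (8, -6, 5) = (-13, 4, -4), and w × v = (-24, -98, -20).
Distance = |w × v| / |v| = √10580 / √61 ≈ 13.17.

13.17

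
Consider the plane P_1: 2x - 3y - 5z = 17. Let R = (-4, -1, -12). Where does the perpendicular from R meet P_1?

Foot = R − λn with λ = (n·R − d)/|n|² = (55 − 17)/38 = 1.
Foot = (-4, -1, -12) − 1·(2, -3, -5) = (-6, 2, -7).

(-6, 2, -7)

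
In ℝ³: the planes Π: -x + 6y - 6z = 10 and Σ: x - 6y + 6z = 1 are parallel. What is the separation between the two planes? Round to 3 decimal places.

Rescale Σ by 1/(-1): -x + 6y - 6z = -1. Then distance = |10 − (-1)| / √73 ≈ 1.287.

1.287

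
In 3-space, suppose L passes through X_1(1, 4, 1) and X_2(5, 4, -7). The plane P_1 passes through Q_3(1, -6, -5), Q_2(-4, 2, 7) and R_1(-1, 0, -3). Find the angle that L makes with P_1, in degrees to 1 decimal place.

A direction vector for L is X_2 − X_1 = (4, 0, -8).
Q_3Q_2 = (-5, 8, 12), Q_3R_1 = (-2, 6, 2); a normal to P_1 is Q_3Q_2 × Q_3R_1 = (-56, -14, -14).
Using Q_3: P_1 has equation -56x - 14y - 14z = 98.
sin θ = |n·v| / (|n||v|) = |-112| / (√3528 · √80) = 0.21082.
θ ≈ 12.2°.

12.2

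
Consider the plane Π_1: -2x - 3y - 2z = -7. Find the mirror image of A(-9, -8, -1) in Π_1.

(3, 10, 11)

λ = (n·A − d)/|n|² = (44 − (-7))/17 = 3.
Reflection = A − 2λn = (-9, -8, -1) − 6·(-2, -3, -2) = (3, 10, 11).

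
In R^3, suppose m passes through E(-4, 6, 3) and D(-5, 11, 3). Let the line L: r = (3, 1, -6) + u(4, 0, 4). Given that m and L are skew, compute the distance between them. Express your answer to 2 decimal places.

A direction vector for m is D − E = (-1, 5, 0).
Common perpendicular direction n = (-1, 5, 0) × (4, 0, 4) = (20, 4, -20).
With w = (3, 1, -6) − (-4, 6, 3) = (7, -5, -9), w · n = 300.
Distance = |w · n| / |n| = |300| / √816 ≈ 10.50.

10.50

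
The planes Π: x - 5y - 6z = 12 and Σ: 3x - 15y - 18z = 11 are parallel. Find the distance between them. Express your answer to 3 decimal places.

Rescale Σ by 1/3: x - 5y - 6z = 11/3. Then distance = |12 − (11/3)| / √62 ≈ 1.058.

1.058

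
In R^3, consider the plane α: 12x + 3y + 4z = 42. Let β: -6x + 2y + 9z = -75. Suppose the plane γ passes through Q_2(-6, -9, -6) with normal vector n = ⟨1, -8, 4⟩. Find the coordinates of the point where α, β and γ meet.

γ: n·r = n·Q_2 gives x - 8y + 4z = 42.
Solving the 3×3 linear system 12x + 3y + 4z = 42, -6x + 2y + 9z = -75, x - 8y + 4z = 42 (e.g. by elimination or Cramer's rule, determinant = 1243) gives (6, -6, -3).

(6, -6, -3)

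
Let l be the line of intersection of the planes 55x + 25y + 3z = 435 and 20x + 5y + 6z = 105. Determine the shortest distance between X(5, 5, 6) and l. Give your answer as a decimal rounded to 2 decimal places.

Direction of l: (55, 25, 3) × (20, 5, 6) = (135, -270, -225).
A point on l: solving the two plane equations with x = 5 gives (5, 7, -5).
Taking (5, 7, -5) on l with direction v = (135, -270, -225): w = X − (5, 7, -5) = (0, -2, 11), and w × v = (3420, 1485, 270).
Distance = |w × v| / |v| = √13974525 / √141750 ≈ 9.93.

9.93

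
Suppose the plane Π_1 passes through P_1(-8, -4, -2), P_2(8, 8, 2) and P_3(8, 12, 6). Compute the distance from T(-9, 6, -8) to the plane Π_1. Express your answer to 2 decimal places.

11.00

P_1P_2 = (16, 12, 4), P_1P_3 = (16, 16, 8); a normal to Π_1 is P_1P_2 × P_1P_3 = (32, -64, 64).
Using P_1: Π_1 has equation 32x - 64y + 64z = -128.
n·T − d = (32)·(-9) + (-64)·(6) + (64)·(-8) − (-128) = -1056; |n| = √9216.
Distance = |-1056| / √9216 = 1056/√9216 ≈ 11.00.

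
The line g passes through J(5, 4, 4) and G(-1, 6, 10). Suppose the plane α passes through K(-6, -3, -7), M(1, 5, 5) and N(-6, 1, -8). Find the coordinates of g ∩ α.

A direction vector for g is G − J = (-6, 2, 6).
KM = (7, 8, 12), KN = (0, 4, -1); a normal to α is KM × KN = (-56, 7, 28).
Using K: α has equation -56x + 7y + 28z = 119.
Substitute r = (5, 4, 4) + t(-6, 2, 6) into the plane: -140 + 518t = 119, so t = 1/2.
Intersection: (5, 4, 4) + (1/2)·(-6, 2, 6) = (2, 5, 7).

(2, 5, 7)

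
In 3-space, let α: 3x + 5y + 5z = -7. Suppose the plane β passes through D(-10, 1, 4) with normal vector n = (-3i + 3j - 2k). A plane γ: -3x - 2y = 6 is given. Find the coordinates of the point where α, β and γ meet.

(-4, 3, -2)

β: n·r = n·D gives -3x + 3y - 2z = 25.
Solving the 3×3 linear system 3x + 5y + 5z = -7, -3x + 3y - 2z = 25, -3x - 2y = 6 (e.g. by elimination or Cramer's rule, determinant = 93) gives (-4, 3, -2).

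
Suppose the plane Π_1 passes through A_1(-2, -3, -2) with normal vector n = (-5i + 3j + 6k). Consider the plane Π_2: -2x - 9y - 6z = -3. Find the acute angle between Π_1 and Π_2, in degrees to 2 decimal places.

Π_1: n·r = n·A_1 gives -5x + 3y + 6z = -11.
cos θ = |n₁·n₂| / (|n₁||n₂|) = |-53| / (√70 · √121).
θ = arccos(0.57588) ≈ 54.84°.

54.84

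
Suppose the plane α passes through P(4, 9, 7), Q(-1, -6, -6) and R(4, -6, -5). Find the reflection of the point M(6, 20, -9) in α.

PQ = (-5, -15, -13), PR = (0, -15, -12); a normal to α is PQ × PR = (-15, -60, 75).
Using P: α has equation -15x - 60y + 75z = -75.
λ = (n·M − d)/|n|² = (-1965 − (-75))/9450 = -1/5.
Reflection = M − 2λn = (6, 20, -9) − (-2/5)·(-15, -60, 75) = (0, -4, 21).

(0, -4, 21)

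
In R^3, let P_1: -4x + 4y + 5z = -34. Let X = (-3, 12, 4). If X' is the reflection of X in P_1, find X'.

(13, -4, -16)

λ = (n·X − d)/|n|² = (80 − (-34))/57 = 2.
Reflection = X − 2λn = (-3, 12, 4) − 4·(-4, 4, 5) = (13, -4, -16).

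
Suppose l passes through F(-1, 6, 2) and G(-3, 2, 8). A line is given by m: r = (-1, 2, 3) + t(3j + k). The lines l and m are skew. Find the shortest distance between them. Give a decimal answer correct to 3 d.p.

A direction vector for l is G − F = (-2, -4, 6).
Common perpendicular direction n = (-2, -4, 6) × (0, 3, 1) = (-22, 2, -6).
With w = (-1, 2, 3) − (-1, 6, 2) = (0, -4, 1), w · n = -14.
Distance = |w · n| / |n| = |-14| / √524 ≈ 0.612.

0.612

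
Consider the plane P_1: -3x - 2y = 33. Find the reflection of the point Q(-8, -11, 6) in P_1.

(-2, -7, 6)

λ = (n·Q − d)/|n|² = (46 − 33)/13 = 1.
Reflection = Q − 2λn = (-8, -11, 6) − 2·(-3, -2, 0) = (-2, -7, 6).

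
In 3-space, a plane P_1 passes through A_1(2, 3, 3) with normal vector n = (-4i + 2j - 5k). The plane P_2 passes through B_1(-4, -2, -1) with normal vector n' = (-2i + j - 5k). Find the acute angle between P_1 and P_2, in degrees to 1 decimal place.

P_1: n·r = n·A_1 gives -4x + 2y - 5z = -17.
P_2: n'·r = n'·B_1 gives -2x + y - 5z = 11.
cos θ = |n₁·n₂| / (|n₁||n₂|) = |35| / (√45 · √30).
θ = arccos(0.95258) ≈ 17.7°.

17.7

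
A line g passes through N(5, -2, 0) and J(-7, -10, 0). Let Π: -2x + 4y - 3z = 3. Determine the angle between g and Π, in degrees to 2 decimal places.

5.91

A direction vector for g is J − N = (-12, -8, 0).
sin θ = |n·v| / (|n||v|) = |-8| / (√29 · √208) = 0.10301.
θ ≈ 5.91°.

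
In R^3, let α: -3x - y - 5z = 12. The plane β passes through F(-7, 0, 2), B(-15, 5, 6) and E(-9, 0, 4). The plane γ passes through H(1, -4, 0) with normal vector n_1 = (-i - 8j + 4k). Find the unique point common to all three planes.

FB = (-8, 5, 4), FE = (-2, 0, 2); a normal to β is FB × FE = (10, 8, 10).
Using F: β has equation 10x + 8y + 10z = -50.
γ: n_1·r = n_1·H gives -x - 8y + 4z = 31.
Solving the 3×3 linear system -3x - y - 5z = 12, 10x + 8y + 10z = -50, -x - 8y + 4z = 31 (e.g. by elimination or Cramer's rule, determinant = 74) gives (1, -5, -2).

(1, -5, -2)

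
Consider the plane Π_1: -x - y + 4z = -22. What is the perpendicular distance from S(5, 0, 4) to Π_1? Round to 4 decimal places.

7.7782

n·S − d = (-1)·(5) + (-1)·(0) + (4)·(4) − (-22) = 33; |n| = √18.
Distance = |33| / √18 = 33/√18 ≈ 7.7782.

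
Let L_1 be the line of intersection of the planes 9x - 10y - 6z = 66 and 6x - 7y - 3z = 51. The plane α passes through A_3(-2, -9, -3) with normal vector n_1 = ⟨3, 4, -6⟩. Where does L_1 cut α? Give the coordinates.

Direction of L_1: (9, -10, -6) × (6, -7, -3) = (-12, -9, -3).
A point on L_1: solving the two plane equations with x = 24 gives (24, 9, 10).
α: n_1·r = n_1·A_3 gives 3x + 4y - 6z = -24.
Substitute r = (24, 9, 10) + t(-12, -9, -3) into the plane: 48 + (-54)t = -24, so t = 4/3.
Intersection: (24, 9, 10) + (4/3)·(-12, -9, -3) = (8, -3, 6).

(8, -3, 6)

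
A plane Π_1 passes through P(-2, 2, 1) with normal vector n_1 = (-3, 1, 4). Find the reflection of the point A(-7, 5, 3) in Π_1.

(-1, 3, -5)

Π_1: n_1·r = n_1·P gives -3x + y + 4z = 12.
λ = (n·A − d)/|n|² = (38 − 12)/26 = 1.
Reflection = A − 2λn = (-7, 5, 3) − 2·(-3, 1, 4) = (-1, 3, -5).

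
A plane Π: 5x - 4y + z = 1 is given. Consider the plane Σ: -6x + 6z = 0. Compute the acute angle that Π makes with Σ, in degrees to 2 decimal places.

cos θ = |n₁·n₂| / (|n₁||n₂|) = |-24| / (√42 · √72).
θ = arccos(0.43644) ≈ 64.12°.

64.12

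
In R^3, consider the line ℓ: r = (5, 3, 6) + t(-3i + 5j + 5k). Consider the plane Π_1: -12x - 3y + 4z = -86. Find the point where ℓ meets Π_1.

(8, -2, 1)

Substitute r = (5, 3, 6) + t(-3, 5, 5) into the plane: -45 + 41t = -86, so t = -1.
Intersection: (5, 3, 6) + (-1)·(-3, 5, 5) = (8, -2, 1).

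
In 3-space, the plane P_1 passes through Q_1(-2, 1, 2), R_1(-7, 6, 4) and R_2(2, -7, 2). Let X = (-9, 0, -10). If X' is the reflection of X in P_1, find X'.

Q_1R_1 = (-5, 5, 2), Q_1R_2 = (4, -8, 0); a normal to P_1 is Q_1R_1 × Q_1R_2 = (16, 8, 20).
Using Q_1: P_1 has equation 16x + 8y + 20z = 16.
λ = (n·X − d)/|n|² = (-344 − 16)/720 = -1/2.
Reflection = X − 2λn = (-9, 0, -10) − (-1)·(16, 8, 20) = (7, 8, 10).

(7, 8, 10)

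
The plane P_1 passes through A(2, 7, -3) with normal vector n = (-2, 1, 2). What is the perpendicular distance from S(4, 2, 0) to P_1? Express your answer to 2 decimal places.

1.00

P_1: n·r = n·A gives -2x + y + 2z = -3.
n·S − d = (-2)·(4) + (1)·(2) + (2)·(0) − (-3) = -3; |n| = √9.
Distance = |-3| / √9 = 3/√9 ≈ 1.00.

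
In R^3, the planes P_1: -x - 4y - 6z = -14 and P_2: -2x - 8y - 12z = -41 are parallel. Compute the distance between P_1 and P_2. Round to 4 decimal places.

0.8928

Rescale P_2 by 1/2: -x - 4y - 6z = -41/2. Then distance = |-14 − (-41/2)| / √53 ≈ 0.8928.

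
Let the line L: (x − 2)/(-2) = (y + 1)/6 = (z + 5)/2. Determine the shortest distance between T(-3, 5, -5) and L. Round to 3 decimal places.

3.593

L has direction (-2, 6, 2) through (2, -1, -5).
Taking (2, -1, -5) on L with direction v = (-2, 6, 2): w = T − (2, -1, -5) = (-5, 6, 0), and w × v = (12, 10, -18).
Distance = |w × v| / |v| = √568 / √44 ≈ 3.593.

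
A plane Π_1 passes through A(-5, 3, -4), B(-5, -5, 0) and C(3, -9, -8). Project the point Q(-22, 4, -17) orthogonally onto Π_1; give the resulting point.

(-7, 10, -5)

AB = (0, -8, 4), AC = (8, -12, -4); a normal to Π_1 is AB × AC = (80, 32, 64).
Using A: Π_1 has equation 80x + 32y + 64z = -560.
Foot = Q − λn with λ = (n·Q − d)/|n|² = (-2720 − (-560))/11520 = -3/16.
Foot = (-22, 4, -17) − (-3/16)·(80, 32, 64) = (-7, 10, -5).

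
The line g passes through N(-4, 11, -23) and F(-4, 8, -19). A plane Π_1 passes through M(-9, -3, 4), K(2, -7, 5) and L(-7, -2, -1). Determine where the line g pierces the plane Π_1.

A direction vector for g is F − N = (0, -3, 4).
MK = (11, -4, 1), ML = (2, 1, -5); a normal to Π_1 is MK × ML = (19, 57, 19).
Using M: Π_1 has equation 19x + 57y + 19z = -266.
Substitute r = (-4, 11, -23) + t(0, -3, 4) into the plane: 114 + (-95)t = -266, so t = 4.
Intersection: (-4, 11, -23) + 4·(0, -3, 4) = (-4, -1, -7).

(-4, -1, -7)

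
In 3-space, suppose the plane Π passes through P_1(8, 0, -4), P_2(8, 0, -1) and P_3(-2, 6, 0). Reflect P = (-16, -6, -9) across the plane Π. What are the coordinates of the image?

(2, 24, -9)

P_1P_2 = (0, 0, 3), P_1P_3 = (-10, 6, 4); a normal to Π is P_1P_2 × P_1P_3 = (-18, -30, 0).
Using P_1: Π has equation -18x - 30y = -144.
λ = (n·P − d)/|n|² = (468 − (-144))/1224 = 1/2.
Reflection = P − 2λn = (-16, -6, -9) − 1·(-18, -30, 0) = (2, 24, -9).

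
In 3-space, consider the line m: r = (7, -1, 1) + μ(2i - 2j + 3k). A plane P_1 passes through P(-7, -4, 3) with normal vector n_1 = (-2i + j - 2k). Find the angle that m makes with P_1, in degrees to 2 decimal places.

75.96

P_1: n_1·r = n_1·P gives -2x + y - 2z = 4.
sin θ = |n·v| / (|n||v|) = |-12| / (√9 · √17) = 0.97014.
θ ≈ 75.96°.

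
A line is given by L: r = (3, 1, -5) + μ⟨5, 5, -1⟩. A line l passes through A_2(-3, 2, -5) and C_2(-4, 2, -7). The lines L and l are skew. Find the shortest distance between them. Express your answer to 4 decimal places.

A direction vector for l is C_2 − A_2 = (-1, 0, -2).
Common perpendicular direction n = (5, 5, -1) × (-1, 0, -2) = (-10, 11, 5).
With w = (-3, 2, -5) − (3, 1, -5) = (-6, 1, 0), w · n = 71.
Distance = |w · n| / |n| = |71| / √246 ≈ 4.5268.

4.5268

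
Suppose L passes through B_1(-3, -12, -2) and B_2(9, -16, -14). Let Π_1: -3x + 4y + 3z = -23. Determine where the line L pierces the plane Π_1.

A direction vector for L is B_2 − B_1 = (12, -4, -12).
Substitute r = (-3, -12, -2) + t(12, -4, -12) into the plane: -45 + (-88)t = -23, so t = -1/4.
Intersection: (-3, -12, -2) + (-1/4)·(12, -4, -12) = (-6, -11, 1).

(-6, -11, 1)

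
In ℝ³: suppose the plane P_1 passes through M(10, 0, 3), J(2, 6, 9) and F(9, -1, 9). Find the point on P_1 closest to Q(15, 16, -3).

MJ = (-8, 6, 6), MF = (-1, -1, 6); a normal to P_1 is MJ × MF = (42, 42, 14).
Using M: P_1 has equation 42x + 42y + 14z = 462.
Foot = Q − λn with λ = (n·Q − d)/|n|² = (1260 − 462)/3724 = 3/14.
Foot = (15, 16, -3) − (3/14)·(42, 42, 14) = (6, 7, -6).

(6, 7, -6)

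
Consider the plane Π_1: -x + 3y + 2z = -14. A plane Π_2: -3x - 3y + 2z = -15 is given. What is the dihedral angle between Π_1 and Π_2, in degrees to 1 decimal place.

cos θ = |n₁·n₂| / (|n₁||n₂|) = |-2| / (√14 · √22).
θ = arccos(0.11396) ≈ 83.5°.

83.5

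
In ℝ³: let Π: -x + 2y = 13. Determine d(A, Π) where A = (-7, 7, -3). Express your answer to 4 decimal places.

n·A − d = (-1)·(-7) + (2)·(7) + (0)·(-3) − 13 = 8; |n| = √5.
Distance = |8| / √5 = 8/√5 ≈ 3.5777.

3.5777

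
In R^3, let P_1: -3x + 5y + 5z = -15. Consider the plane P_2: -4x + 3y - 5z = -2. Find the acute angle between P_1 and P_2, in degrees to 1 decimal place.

cos θ = |n₁·n₂| / (|n₁||n₂|) = |2| / (√59 · √50).
θ = arccos(0.03682) ≈ 87.9°.

87.9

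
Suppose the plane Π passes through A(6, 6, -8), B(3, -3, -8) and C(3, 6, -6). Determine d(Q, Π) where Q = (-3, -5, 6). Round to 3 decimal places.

8.545

AB = (-3, -9, 0), AC = (-3, 0, 2); a normal to Π is AB × AC = (-18, 6, -27).
Using A: Π has equation -18x + 6y - 27z = 144.
n·Q − d = (-18)·(-3) + (6)·(-5) + (-27)·(6) − 144 = -282; |n| = √1089.
Distance = |-282| / √1089 = 282/√1089 ≈ 8.545.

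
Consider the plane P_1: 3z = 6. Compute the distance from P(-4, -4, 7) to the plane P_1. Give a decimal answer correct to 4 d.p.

5.0000

n·P − d = (0)·(-4) + (0)·(-4) + (3)·(7) − 6 = 15; |n| = √9.
Distance = |15| / √9 = 15/√9 ≈ 5.0000.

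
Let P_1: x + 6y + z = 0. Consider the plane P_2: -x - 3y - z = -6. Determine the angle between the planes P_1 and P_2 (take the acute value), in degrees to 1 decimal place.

cos θ = |n₁·n₂| / (|n₁||n₂|) = |-20| / (√38 · √11).
θ = arccos(0.97823) ≈ 12.0°.

12.0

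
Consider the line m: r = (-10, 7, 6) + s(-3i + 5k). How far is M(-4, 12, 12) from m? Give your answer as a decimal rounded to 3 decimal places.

9.631

Taking (-10, 7, 6) on m with direction v = (-3, 0, 5): w = M − (-10, 7, 6) = (6, 5, 6), and w × v = (25, -48, 15).
Distance = |w × v| / |v| = √3154 / √34 ≈ 9.631.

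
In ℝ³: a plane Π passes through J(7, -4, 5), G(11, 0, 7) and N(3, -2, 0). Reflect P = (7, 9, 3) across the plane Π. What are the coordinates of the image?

JG = (4, 4, 2), JN = (-4, 2, -5); a normal to Π is JG × JN = (-24, 12, 24).
Using J: Π has equation -24x + 12y + 24z = -96.
λ = (n·P − d)/|n|² = (12 − (-96))/1296 = 1/12.
Reflection = P − 2λn = (7, 9, 3) − (1/6)·(-24, 12, 24) = (11, 7, -1).

(11, 7, -1)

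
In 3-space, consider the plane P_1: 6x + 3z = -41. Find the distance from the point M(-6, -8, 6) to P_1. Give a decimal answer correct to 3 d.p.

n·M − d = (6)·(-6) + (0)·(-8) + (3)·(6) − (-41) = 23; |n| = √45.
Distance = |23| / √45 = 23/√45 ≈ 3.429.

3.429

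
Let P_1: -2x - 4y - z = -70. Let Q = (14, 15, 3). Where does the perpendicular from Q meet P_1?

(12, 11, 2)

Foot = Q − λn with λ = (n·Q − d)/|n|² = (-91 − (-70))/21 = -1.
Foot = (14, 15, 3) − (-1)·(-2, -4, -1) = (12, 11, 2).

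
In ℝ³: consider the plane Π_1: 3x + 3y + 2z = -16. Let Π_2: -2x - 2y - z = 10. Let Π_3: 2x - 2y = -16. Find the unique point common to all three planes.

(-6, 2, -2)

Solving the 3×3 linear system 3x + 3y + 2z = -16, -2x - 2y - z = 10, 2x - 2y = -16 (e.g. by elimination or Cramer's rule, determinant = 4) gives (-6, 2, -2).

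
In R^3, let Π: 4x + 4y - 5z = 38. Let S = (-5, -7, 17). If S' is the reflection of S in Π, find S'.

(19, 17, -13)

λ = (n·S − d)/|n|² = (-133 − 38)/57 = -3.
Reflection = S − 2λn = (-5, -7, 17) − (-6)·(4, 4, -5) = (19, 17, -13).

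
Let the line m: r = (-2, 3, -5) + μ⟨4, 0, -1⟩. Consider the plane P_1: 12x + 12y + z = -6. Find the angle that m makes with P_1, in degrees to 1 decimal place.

42.1

sin θ = |n·v| / (|n||v|) = |47| / (√289 · √17) = 0.67054.
θ ≈ 42.1°.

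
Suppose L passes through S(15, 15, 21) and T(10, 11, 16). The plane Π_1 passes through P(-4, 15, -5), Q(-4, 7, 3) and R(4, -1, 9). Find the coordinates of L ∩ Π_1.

(0, 3, 6)

A direction vector for L is T − S = (-5, -4, -5).
PQ = (0, -8, 8), PR = (8, -16, 14); a normal to Π_1 is PQ × PR = (16, 64, 64).
Using P: Π_1 has equation 16x + 64y + 64z = 576.
Substitute r = (15, 15, 21) + t(-5, -4, -5) into the plane: 2544 + (-656)t = 576, so t = 3.
Intersection: (15, 15, 21) + 3·(-5, -4, -5) = (0, 3, 6).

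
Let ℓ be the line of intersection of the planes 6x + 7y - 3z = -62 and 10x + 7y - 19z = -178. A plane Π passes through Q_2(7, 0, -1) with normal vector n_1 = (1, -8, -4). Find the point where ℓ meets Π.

Direction of ℓ: (6, 7, -3) × (10, 7, -19) = (-112, 84, -28).
A point on ℓ: solving the two plane equations with x = -17 gives (-17, 7, 3).
Π: n_1·r = n_1·Q_2 gives x - 8y - 4z = 11.
Substitute r = (-17, 7, 3) + t(-112, 84, -28) into the plane: -85 + (-672)t = 11, so t = -1/7.
Intersection: (-17, 7, 3) + (-1/7)·(-112, 84, -28) = (-1, -5, 7).

(-1, -5, 7)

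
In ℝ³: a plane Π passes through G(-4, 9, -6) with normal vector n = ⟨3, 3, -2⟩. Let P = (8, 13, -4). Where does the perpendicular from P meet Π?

(2, 7, 0)

Π: n·r = n·G gives 3x + 3y - 2z = 27.
Foot = P − λn with λ = (n·P − d)/|n|² = (71 − 27)/22 = 2.
Foot = (8, 13, -4) − 2·(3, 3, -2) = (2, 7, 0).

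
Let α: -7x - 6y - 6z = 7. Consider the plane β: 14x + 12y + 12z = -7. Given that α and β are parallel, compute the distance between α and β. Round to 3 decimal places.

0.318

Rescale β by 1/(-2): -7x - 6y - 6z = 7/2. Then distance = |7 − (7/2)| / √121 ≈ 0.318.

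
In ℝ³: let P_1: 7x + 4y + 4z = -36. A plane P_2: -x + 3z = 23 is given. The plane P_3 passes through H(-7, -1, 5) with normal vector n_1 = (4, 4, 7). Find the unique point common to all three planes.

P_3: n_1·r = n_1·H gives 4x + 4y + 7z = 3.
Solving the 3×3 linear system 7x + 4y + 4z = -36, -x + 3z = 23, 4x + 4y + 7z = 3 (e.g. by elimination or Cramer's rule, determinant = -24) gives (-8, 0, 5).

(-8, 0, 5)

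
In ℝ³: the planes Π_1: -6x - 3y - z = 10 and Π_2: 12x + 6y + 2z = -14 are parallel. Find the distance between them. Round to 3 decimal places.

Rescale Π_2 by 1/(-2): -6x - 3y - z = 7. Then distance = |10 − 7| / √46 ≈ 0.442.

0.442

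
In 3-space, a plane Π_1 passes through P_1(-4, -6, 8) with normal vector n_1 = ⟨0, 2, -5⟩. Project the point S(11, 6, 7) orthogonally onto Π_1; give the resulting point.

(11, 4, 12)

Π_1: n_1·r = n_1·P_1 gives 2y - 5z = -52.
Foot = S − λn with λ = (n·S − d)/|n|² = (-23 − (-52))/29 = 1.
Foot = (11, 6, 7) − 1·(0, 2, -5) = (11, 4, 12).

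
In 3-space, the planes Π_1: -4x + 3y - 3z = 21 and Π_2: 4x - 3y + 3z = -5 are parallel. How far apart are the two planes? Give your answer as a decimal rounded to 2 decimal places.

2.74

Rescale Π_2 by 1/(-1): -4x + 3y - 3z = 5. Then distance = |21 − 5| / √34 ≈ 2.74.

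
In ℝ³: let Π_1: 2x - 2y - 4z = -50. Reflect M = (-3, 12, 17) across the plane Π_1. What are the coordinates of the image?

λ = (n·M − d)/|n|² = (-98 − (-50))/24 = -2.
Reflection = M − 2λn = (-3, 12, 17) − (-4)·(2, -2, -4) = (5, 4, 1).

(5, 4, 1)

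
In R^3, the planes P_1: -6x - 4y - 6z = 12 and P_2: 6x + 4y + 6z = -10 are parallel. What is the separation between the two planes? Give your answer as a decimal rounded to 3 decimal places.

Rescale P_2 by 1/(-1): -6x - 4y - 6z = 10. Then distance = |12 − 10| / √88 ≈ 0.213.

0.213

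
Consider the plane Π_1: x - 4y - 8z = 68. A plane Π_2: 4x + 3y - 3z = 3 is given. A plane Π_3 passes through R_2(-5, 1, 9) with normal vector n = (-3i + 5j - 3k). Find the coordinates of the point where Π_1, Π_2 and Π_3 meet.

(0, -5, -6)

Π_3: n·r = n·R_2 gives -3x + 5y - 3z = -7.
Solving the 3×3 linear system x - 4y - 8z = 68, 4x + 3y - 3z = 3, -3x + 5y - 3z = -7 (e.g. by elimination or Cramer's rule, determinant = -310) gives (0, -5, -6).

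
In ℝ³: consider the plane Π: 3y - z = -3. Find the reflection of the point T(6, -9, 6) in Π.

(6, 9, 0)

λ = (n·T − d)/|n|² = (-33 − (-3))/10 = -3.
Reflection = T − 2λn = (6, -9, 6) − (-6)·(0, 3, -1) = (6, 9, 0).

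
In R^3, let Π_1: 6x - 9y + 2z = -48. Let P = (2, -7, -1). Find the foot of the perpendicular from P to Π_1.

(-4, 2, -3)

Foot = P − λn with λ = (n·P − d)/|n|² = (73 − (-48))/121 = 1.
Foot = (2, -7, -1) − 1·(6, -9, 2) = (-4, 2, -3).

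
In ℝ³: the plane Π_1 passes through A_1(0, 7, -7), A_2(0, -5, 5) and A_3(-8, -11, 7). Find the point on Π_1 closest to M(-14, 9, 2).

A_1A_2 = (0, -12, 12), A_1A_3 = (-8, -18, 14); a normal to Π_1 is A_1A_2 × A_1A_3 = (48, -96, -96).
Using A_1: Π_1 has equation 48x - 96y - 96z = 0.
Foot = M − λn with λ = (n·M − d)/|n|² = (-1728 − 0)/20736 = -1/12.
Foot = (-14, 9, 2) − (-1/12)·(48, -96, -96) = (-10, 1, -6).

(-10, 1, -6)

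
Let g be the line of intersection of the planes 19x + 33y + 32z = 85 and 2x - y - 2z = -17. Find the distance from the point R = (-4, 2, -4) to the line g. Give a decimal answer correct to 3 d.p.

5.696

Direction of g: (19, 33, 32) × (2, -1, -2) = (-34, 102, -85).
A point on g: solving the two plane equations with x = -4 gives (-4, 1, 4).
Taking (-4, 1, 4) on g with direction v = (-34, 102, -85): w = R − (-4, 1, 4) = (0, 1, -8), and w × v = (731, 272, 34).
Distance = |w × v| / |v| = √609501 / √18785 ≈ 5.696.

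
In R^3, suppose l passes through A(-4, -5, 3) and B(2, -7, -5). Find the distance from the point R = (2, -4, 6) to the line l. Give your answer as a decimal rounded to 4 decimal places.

A direction vector for l is B − A = (6, -2, -8).
Taking (-4, -5, 3) on l with direction v = (6, -2, -8): w = R − (-4, -5, 3) = (6, 1, 3), and w × v = (-2, 66, -18).
Distance = |w × v| / |v| = √4684 / √104 ≈ 6.7111.

6.7111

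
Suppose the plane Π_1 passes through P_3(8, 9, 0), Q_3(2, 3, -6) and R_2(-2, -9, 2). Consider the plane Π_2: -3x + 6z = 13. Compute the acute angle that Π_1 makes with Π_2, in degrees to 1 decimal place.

49.2

P_3Q_3 = (-6, -6, -6), P_3R_2 = (-10, -18, 2); a normal to Π_1 is P_3Q_3 × P_3R_2 = (-120, 72, 48).
Using P_3: Π_1 has equation -120x + 72y + 48z = -312.
cos θ = |n₁·n₂| / (|n₁||n₂|) = |648| / (√21888 · √45).
θ = arccos(0.65293) ≈ 49.2°.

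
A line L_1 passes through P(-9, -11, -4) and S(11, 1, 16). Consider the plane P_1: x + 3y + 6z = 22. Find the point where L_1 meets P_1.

(1, -5, 6)

A direction vector for L_1 is S − P = (20, 12, 20).
Substitute r = (-9, -11, -4) + t(20, 12, 20) into the plane: -66 + 176t = 22, so t = 1/2.
Intersection: (-9, -11, -4) + (1/2)·(20, 12, 20) = (1, -5, 6).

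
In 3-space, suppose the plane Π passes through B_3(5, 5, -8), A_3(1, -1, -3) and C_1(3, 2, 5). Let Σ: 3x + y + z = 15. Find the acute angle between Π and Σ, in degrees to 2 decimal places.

B_3A_3 = (-4, -6, 5), B_3C_1 = (-2, -3, 13); a normal to Π is B_3A_3 × B_3C_1 = (-63, 42, 0).
Using B_3: Π has equation -63x + 42y = -105.
cos θ = |n₁·n₂| / (|n₁||n₂|) = |-147| / (√5733 · √11).
θ = arccos(0.58537) ≈ 54.17°.

54.17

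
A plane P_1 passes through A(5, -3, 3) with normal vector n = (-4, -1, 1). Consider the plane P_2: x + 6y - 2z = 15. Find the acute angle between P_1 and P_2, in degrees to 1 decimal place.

63.8

P_1: n·r = n·A gives -4x - y + z = -14.
cos θ = |n₁·n₂| / (|n₁||n₂|) = |-12| / (√18 · √41).
θ = arccos(0.44173) ≈ 63.8°.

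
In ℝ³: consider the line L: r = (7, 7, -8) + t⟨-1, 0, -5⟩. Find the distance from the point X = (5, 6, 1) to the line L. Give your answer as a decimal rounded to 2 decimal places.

3.86

Taking (7, 7, -8) on L with direction v = (-1, 0, -5): w = X − (7, 7, -8) = (-2, -1, 9), and w × v = (5, -19, -1).
Distance = |w × v| / |v| = √387 / √26 ≈ 3.86.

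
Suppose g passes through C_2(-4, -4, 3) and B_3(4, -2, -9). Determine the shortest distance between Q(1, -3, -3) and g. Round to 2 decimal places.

A direction vector for g is B_3 − C_2 = (8, 2, -12).
Taking (-4, -4, 3) on g with direction v = (8, 2, -12): w = Q − (-4, -4, 3) = (5, 1, -6), and w × v = (0, 12, 2).
Distance = |w × v| / |v| = √148 / √212 ≈ 0.84.

0.84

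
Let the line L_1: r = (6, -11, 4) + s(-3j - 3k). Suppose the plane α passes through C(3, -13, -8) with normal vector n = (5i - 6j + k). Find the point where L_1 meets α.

α: n·r = n·C gives 5x - 6y + z = 85.
Substitute r = (6, -11, 4) + t(0, -3, -3) into the plane: 100 + 15t = 85, so t = -1.
Intersection: (6, -11, 4) + (-1)·(0, -3, -3) = (6, -8, 7).

(6, -8, 7)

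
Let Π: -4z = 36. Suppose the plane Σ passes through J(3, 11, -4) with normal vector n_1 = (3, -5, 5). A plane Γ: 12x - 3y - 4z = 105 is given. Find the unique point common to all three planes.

(8, 9, -9)

Σ: n_1·r = n_1·J gives 3x - 5y + 5z = -66.
Solving the 3×3 linear system -4z = 36, 3x - 5y + 5z = -66, 12x - 3y - 4z = 105 (e.g. by elimination or Cramer's rule, determinant = -204) gives (8, 9, -9).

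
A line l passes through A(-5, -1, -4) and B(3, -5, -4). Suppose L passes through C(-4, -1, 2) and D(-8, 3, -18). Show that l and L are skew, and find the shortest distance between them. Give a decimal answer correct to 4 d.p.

A direction vector for l is B − A = (8, -4, 0).
A direction vector for L is D − C = (-4, 4, -20).
Common perpendicular direction n = (8, -4, 0) × (-4, 4, -20) = (80, 160, 16).
With w = (-4, -1, 2) − (-5, -1, -4) = (1, 0, 6), w · n = 176.
Since n ≠ 0 the lines are not parallel, and w · n = 176 ≠ 0 so they do not intersect; hence they are skew.
Distance = |w · n| / |n| = |176| / √32256 ≈ 0.9800.

0.9800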